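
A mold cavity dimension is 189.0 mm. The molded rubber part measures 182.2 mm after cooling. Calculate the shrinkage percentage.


Shrinkage = (mold - part) / mold * 100
= (189.0 - 182.2) / 189.0 * 100
= 6.8 / 189.0 * 100
= 3.6%

3.6%


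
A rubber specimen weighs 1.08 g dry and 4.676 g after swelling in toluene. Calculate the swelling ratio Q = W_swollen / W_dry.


Q = W_swollen / W_dry
Q = 4.676 / 1.08
Q = 4.33

Q = 4.33


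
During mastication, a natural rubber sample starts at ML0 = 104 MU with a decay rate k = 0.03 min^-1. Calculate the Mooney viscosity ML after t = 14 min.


ML = ML0 * exp(-k * t)
ML = 104 * exp(-0.03 * 14)
ML = 104 * 0.6570
ML = 68.33 MU

68.33 MU


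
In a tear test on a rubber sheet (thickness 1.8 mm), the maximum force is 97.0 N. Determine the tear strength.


Tear strength = force / thickness
= 97.0 / 1.8
= 53.89 N/mm

53.89 N/mm


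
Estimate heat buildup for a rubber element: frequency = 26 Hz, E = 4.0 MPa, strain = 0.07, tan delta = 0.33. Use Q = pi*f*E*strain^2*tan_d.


Q = pi * f * E * strain^2 * tan_d
= pi * 26 * 4.0 * 0.07^2 * 0.33
= pi * 26 * 4.0 * 0.0049 * 0.33
= 0.5283

Q = 0.5283


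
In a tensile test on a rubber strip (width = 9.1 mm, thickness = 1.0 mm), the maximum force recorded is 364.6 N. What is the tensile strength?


Area = width * thickness = 9.1 * 1.0 = 9.1 mm^2
TS = force / area = 364.6 / 9.1 = 40.07 MPa

40.07 MPa


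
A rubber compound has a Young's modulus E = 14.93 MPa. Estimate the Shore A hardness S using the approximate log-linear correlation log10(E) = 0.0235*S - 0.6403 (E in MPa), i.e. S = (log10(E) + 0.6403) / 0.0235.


log10(E) = 0.0235*S - 0.6403  =>  S = (log10(E) + 0.6403) / 0.0235
log10(14.93) = 1.174060
S = (1.174060 + 0.6403) / 0.0235 = 1.814360 / 0.0235
S = 77.2

Shore A = 77.2


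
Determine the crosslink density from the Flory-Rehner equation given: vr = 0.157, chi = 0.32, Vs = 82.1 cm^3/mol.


ln(1 - vr) = ln(1 - 0.157) = -0.1708
Numerator = -((-0.1708) + 0.157 + 0.32 * 0.157^2) = 0.0059
Denominator = 82.1 * (0.157^(1/3) - 0.157/2) = 37.8456
nu = 0.0059 / 37.8456 = 1.5591e-04 mol/cm^3

1.5591e-04 mol/cm^3


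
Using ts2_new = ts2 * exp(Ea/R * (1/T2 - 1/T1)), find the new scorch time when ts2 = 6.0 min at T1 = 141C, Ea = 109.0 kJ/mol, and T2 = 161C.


Convert temperatures: T1 = 141 + 273.15 = 414.15 K, T2 = 161 + 273.15 = 434.15 K
ts2_new = 6.0 * exp(109000 / 8.314 * (1/434.15 - 1/414.15))
1/T2 - 1/T1 = -1.1123e-04
ts2_new = 1.4 min

1.4 min


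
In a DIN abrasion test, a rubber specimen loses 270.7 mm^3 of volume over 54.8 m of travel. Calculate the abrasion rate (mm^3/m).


Rate = volume_loss / distance
= 270.7 / 54.8
= 4.94 mm^3/m

4.94 mm^3/m


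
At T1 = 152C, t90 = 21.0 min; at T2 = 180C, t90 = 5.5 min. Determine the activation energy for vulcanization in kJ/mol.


T1 = 425.15 K, T2 = 453.15 K
1/T1 - 1/T2 = 1.4534e-04
ln(t1/t2) = ln(21.0/5.5) = 1.3398
Ea = 8.314 * 1.3398 / 1.4534e-04 = 76642.1738 J/mol
Ea = 76.64 kJ/mol

76.64 kJ/mol


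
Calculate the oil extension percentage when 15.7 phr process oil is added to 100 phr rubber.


Oil % = oil / (100 + oil) * 100
= 15.7 / (100 + 15.7) * 100
= 15.7 / 115.7 * 100
= 13.57%

13.57%


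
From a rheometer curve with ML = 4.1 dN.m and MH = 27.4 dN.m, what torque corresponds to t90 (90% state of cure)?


M90 = ML + 0.9 * (MH - ML)
M90 = 4.1 + 0.9 * (27.4 - 4.1)
M90 = 4.1 + 0.9 * 23.3
M90 = 25.07 dN.m

25.07 dN.m


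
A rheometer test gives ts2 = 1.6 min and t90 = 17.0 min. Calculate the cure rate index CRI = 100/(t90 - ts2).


CRI = 100 / (t90 - ts2)
= 100 / (17.0 - 1.6)
= 100 / 15.4
= 6.49 min^-1

6.49 min^-1


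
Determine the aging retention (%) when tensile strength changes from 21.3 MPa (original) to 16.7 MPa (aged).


Retention = aged / original * 100
= 16.7 / 21.3 * 100
= 78.4%

78.4%


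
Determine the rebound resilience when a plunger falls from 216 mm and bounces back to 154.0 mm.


Resilience = h_rebound / h_drop * 100
= 154.0 / 216 * 100
= 71.3%

71.3%


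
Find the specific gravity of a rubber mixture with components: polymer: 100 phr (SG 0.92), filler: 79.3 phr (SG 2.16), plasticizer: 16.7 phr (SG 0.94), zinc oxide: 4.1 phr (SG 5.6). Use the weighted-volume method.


Sum of weights = 200.1
Volume contributions:
  polymer: 100/0.92 = 108.6957
  filler: 79.3/2.16 = 36.7130
  plasticizer: 16.7/0.94 = 17.7660
  zinc oxide: 4.1/5.6 = 0.7321
Sum of volumes = 163.9067
SG = 200.1 / 163.9067 = 1.221

SG = 1.221


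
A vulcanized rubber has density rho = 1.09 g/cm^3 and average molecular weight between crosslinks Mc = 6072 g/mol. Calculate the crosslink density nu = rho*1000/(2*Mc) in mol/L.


nu = rho * 1000 / (2 * Mc)
nu = 1.09 * 1000 / (2 * 6072)
nu = 1090.0 / 12144
nu = 0.0898 mol/L

0.0898 mol/L


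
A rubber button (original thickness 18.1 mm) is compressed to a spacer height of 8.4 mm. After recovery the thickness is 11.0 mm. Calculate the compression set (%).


CS = (t0 - recovered) / (t0 - ts) * 100
= (18.1 - 11.0) / (18.1 - 8.4) * 100
= 7.1 / 9.7 * 100
= 73.2%

73.2%


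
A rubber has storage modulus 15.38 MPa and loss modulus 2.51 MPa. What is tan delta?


tan delta = E'' / E'
= 2.51 / 15.38
= 0.1632

tan delta = 0.1632


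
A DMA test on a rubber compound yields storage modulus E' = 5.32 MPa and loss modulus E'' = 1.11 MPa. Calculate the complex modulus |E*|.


|E*| = sqrt(E'^2 + E''^2)
= sqrt(5.32^2 + 1.11^2)
= sqrt(28.3024 + 1.2321)
= 5.435 MPa

5.435 MPa


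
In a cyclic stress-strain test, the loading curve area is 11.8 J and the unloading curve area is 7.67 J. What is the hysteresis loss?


Hysteresis loss = loading - unloading
= 11.8 - 7.67
= 4.13 J

4.13 J


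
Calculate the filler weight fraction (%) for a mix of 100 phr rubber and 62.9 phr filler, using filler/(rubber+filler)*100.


Filler % = filler / (rubber + filler) * 100
= 62.9 / (100 + 62.9) * 100
= 62.9 / 162.9 * 100
= 38.61%

38.61%


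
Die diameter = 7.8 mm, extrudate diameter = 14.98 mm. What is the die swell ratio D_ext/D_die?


Die swell ratio = D_extrudate / D_die
= 14.98 / 7.8
= 1.921

Die swell = 1.921


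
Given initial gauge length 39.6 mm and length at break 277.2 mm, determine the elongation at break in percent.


Elongation = (Lf - L0) / L0 * 100
= (277.2 - 39.6) / 39.6 * 100
= 237.6 / 39.6 * 100
= 600.0%

600.0%


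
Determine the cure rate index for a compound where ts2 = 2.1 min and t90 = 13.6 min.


CRI = 100 / (t90 - ts2)
= 100 / (13.6 - 2.1)
= 100 / 11.5
= 8.7 min^-1

8.7 min^-1


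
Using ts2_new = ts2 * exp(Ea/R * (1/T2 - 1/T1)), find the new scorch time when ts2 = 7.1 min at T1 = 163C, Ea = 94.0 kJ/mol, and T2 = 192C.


Convert temperatures: T1 = 163 + 273.15 = 436.15 K, T2 = 192 + 273.15 = 465.15 K
ts2_new = 7.1 * exp(94000 / 8.314 * (1/465.15 - 1/436.15))
1/T2 - 1/T1 = -1.4295e-04
ts2_new = 1.41 min

1.41 min


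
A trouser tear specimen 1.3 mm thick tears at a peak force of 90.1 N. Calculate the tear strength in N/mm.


Tear strength = force / thickness
= 90.1 / 1.3
= 69.31 N/mm

69.31 N/mm


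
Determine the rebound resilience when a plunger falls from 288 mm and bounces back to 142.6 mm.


Resilience = h_rebound / h_drop * 100
= 142.6 / 288 * 100
= 49.5%

49.5%


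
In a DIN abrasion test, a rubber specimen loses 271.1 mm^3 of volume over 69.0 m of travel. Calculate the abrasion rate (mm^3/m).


Rate = volume_loss / distance
= 271.1 / 69.0
= 3.929 mm^3/m

3.929 mm^3/m


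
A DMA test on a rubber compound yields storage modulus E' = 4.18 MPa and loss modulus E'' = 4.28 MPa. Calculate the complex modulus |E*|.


|E*| = sqrt(E'^2 + E''^2)
= sqrt(4.18^2 + 4.28^2)
= sqrt(17.4724 + 18.3184)
= 5.983 MPa

5.983 MPa


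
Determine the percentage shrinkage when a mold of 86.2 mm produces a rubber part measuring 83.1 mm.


Shrinkage = (mold - part) / mold * 100
= (86.2 - 83.1) / 86.2 * 100
= 3.1 / 86.2 * 100
= 3.6%

3.6%


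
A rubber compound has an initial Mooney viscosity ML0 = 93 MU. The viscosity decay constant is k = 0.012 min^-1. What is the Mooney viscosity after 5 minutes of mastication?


ML = ML0 * exp(-k * t)
ML = 93 * exp(-0.012 * 5)
ML = 93 * 0.9418
ML = 87.58 MU

87.58 MU


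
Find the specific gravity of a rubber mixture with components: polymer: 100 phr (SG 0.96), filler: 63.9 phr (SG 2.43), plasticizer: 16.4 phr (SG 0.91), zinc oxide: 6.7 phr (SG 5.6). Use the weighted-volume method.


Sum of weights = 187.0
Volume contributions:
  polymer: 100/0.96 = 104.1667
  filler: 63.9/2.43 = 26.2963
  plasticizer: 16.4/0.91 = 18.0220
  zinc oxide: 6.7/5.6 = 1.1964
Sum of volumes = 149.6814
SG = 187.0 / 149.6814 = 1.249

SG = 1.249


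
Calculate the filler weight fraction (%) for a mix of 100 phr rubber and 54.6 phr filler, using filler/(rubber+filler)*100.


Filler % = filler / (rubber + filler) * 100
= 54.6 / (100 + 54.6) * 100
= 54.6 / 154.6 * 100
= 35.32%

35.32%


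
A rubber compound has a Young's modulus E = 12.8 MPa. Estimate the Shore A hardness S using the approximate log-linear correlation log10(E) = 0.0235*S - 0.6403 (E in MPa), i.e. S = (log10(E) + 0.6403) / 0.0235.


log10(E) = 0.0235*S - 0.6403  =>  S = (log10(E) + 0.6403) / 0.0235
log10(12.8) = 1.107210
S = (1.107210 + 0.6403) / 0.0235 = 1.747510 / 0.0235
S = 74.4

Shore A = 74.4


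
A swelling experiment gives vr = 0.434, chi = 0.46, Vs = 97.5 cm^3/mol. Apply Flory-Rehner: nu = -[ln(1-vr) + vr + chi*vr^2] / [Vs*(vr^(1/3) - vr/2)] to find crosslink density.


ln(1 - vr) = ln(1 - 0.434) = -0.5692
Numerator = -((-0.5692) + 0.434 + 0.46 * 0.434^2) = 0.0485
Denominator = 97.5 * (0.434^(1/3) - 0.434/2) = 52.6614
nu = 0.0485 / 52.6614 = 9.2131e-04 mol/cm^3

9.2131e-04 mol/cm^3


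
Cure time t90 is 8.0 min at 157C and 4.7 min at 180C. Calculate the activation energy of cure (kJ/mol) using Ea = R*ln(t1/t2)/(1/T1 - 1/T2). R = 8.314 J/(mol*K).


T1 = 430.15 K, T2 = 453.15 K
1/T1 - 1/T2 = 1.1800e-04
ln(t1/t2) = ln(8.0/4.7) = 0.5319
Ea = 8.314 * 0.5319 / 1.1800e-04 = 37476.3224 J/mol
Ea = 37.48 kJ/mol

37.48 kJ/mol


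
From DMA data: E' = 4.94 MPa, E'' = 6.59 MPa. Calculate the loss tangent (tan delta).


tan delta = E'' / E'
= 6.59 / 4.94
= 1.334

tan delta = 1.334


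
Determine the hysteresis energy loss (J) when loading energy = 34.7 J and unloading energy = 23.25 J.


Hysteresis loss = loading - unloading
= 34.7 - 23.25
= 11.45 J

11.45 J


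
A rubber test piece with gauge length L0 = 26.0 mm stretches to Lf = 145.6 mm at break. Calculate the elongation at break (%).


Elongation = (Lf - L0) / L0 * 100
= (145.6 - 26.0) / 26.0 * 100
= 119.6 / 26.0 * 100
= 460.0%

460.0%


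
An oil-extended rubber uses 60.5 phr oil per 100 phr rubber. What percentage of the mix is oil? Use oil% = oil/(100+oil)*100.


Oil % = oil / (100 + oil) * 100
= 60.5 / (100 + 60.5) * 100
= 60.5 / 160.5 * 100
= 37.69%

37.69%


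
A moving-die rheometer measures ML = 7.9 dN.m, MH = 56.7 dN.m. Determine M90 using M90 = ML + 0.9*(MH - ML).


M90 = ML + 0.9 * (MH - ML)
M90 = 7.9 + 0.9 * (56.7 - 7.9)
M90 = 7.9 + 0.9 * 48.8
M90 = 51.82 dN.m

51.82 dN.m


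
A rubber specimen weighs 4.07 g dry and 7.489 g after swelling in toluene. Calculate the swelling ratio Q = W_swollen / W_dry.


Q = W_swollen / W_dry
Q = 7.489 / 4.07
Q = 1.84

Q = 1.84


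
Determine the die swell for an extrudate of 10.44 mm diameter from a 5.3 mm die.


Die swell ratio = D_extrudate / D_die
= 10.44 / 5.3
= 1.97

Die swell = 1.97


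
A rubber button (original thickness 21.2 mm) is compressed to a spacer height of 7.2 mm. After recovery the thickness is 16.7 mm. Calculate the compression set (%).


CS = (t0 - recovered) / (t0 - ts) * 100
= (21.2 - 16.7) / (21.2 - 7.2) * 100
= 4.5 / 14.0 * 100
= 32.1%

32.1%


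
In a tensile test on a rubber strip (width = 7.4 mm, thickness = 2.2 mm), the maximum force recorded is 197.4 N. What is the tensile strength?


Area = width * thickness = 7.4 * 2.2 = 16.28 mm^2
TS = force / area = 197.4 / 16.28 = 12.13 MPa

12.13 MPa


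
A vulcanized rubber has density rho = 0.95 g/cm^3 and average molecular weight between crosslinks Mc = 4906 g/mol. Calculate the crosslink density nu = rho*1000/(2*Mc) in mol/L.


nu = rho * 1000 / (2 * Mc)
nu = 0.95 * 1000 / (2 * 4906)
nu = 950.0 / 9812
nu = 0.0968 mol/L

0.0968 mol/L


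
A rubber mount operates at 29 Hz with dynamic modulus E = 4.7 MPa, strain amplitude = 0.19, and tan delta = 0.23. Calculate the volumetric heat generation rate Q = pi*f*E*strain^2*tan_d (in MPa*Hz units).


Q = pi * f * E * strain^2 * tan_d
= pi * 29 * 4.7 * 0.19^2 * 0.23
= pi * 29 * 4.7 * 0.0361 * 0.23
= 3.5553

Q = 3.5553


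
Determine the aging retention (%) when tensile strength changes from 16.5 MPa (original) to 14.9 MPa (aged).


Retention = aged / original * 100
= 14.9 / 16.5 * 100
= 90.3%

90.3%


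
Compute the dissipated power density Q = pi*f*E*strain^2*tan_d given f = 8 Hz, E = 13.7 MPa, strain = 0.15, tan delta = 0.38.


Q = pi * f * E * strain^2 * tan_d
= pi * 8 * 13.7 * 0.15^2 * 0.38
= pi * 8 * 13.7 * 0.0225 * 0.38
= 2.9439

Q = 2.9439


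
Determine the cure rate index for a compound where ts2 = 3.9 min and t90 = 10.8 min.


CRI = 100 / (t90 - ts2)
= 100 / (10.8 - 3.9)
= 100 / 6.9
= 14.49 min^-1

14.49 min^-1


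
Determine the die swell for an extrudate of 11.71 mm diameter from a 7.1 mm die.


Die swell ratio = D_extrudate / D_die
= 11.71 / 7.1
= 1.649

Die swell = 1.649


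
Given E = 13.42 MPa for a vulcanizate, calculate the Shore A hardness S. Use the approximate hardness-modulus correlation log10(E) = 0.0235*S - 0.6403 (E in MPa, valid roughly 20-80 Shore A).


log10(E) = 0.0235*S - 0.6403  =>  S = (log10(E) + 0.6403) / 0.0235
log10(13.42) = 1.127753
S = (1.127753 + 0.6403) / 0.0235 = 1.768053 / 0.0235
S = 75.2

Shore A = 75.2


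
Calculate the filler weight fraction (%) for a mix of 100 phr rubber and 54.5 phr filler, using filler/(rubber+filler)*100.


Filler % = filler / (rubber + filler) * 100
= 54.5 / (100 + 54.5) * 100
= 54.5 / 154.5 * 100
= 35.28%

35.28%


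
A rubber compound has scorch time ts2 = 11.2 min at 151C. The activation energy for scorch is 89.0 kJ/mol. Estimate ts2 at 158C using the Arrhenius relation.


Convert temperatures: T1 = 151 + 273.15 = 424.15 K, T2 = 158 + 273.15 = 431.15 K
ts2_new = 11.2 * exp(89000 / 8.314 * (1/431.15 - 1/424.15))
1/T2 - 1/T1 = -3.8278e-05
ts2_new = 7.43 min

7.43 min


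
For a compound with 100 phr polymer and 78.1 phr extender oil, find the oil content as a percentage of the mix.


Oil % = oil / (100 + oil) * 100
= 78.1 / (100 + 78.1) * 100
= 78.1 / 178.1 * 100
= 43.85%

43.85%


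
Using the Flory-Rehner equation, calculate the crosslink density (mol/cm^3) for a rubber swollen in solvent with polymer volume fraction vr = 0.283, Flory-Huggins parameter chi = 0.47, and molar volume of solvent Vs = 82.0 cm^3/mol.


ln(1 - vr) = ln(1 - 0.283) = -0.3327
Numerator = -((-0.3327) + 0.283 + 0.47 * 0.283^2) = 0.0120
Denominator = 82.0 * (0.283^(1/3) - 0.283/2) = 42.2334
nu = 0.0120 / 42.2334 = 2.8503e-04 mol/cm^3

2.8503e-04 mol/cm^3


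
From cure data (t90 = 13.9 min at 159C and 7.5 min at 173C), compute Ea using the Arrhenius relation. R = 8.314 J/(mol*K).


T1 = 432.15 K, T2 = 446.15 K
1/T1 - 1/T2 = 7.2613e-05
ln(t1/t2) = ln(13.9/7.5) = 0.6170
Ea = 8.314 * 0.6170 / 7.2613e-05 = 70643.5608 J/mol
Ea = 70.64 kJ/mol

70.64 kJ/mol


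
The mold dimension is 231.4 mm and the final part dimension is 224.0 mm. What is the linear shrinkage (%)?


Shrinkage = (mold - part) / mold * 100
= (231.4 - 224.0) / 231.4 * 100
= 7.4 / 231.4 * 100
= 3.2%

3.2%


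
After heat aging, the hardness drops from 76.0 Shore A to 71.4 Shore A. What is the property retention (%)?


Retention = aged / original * 100
= 71.4 / 76.0 * 100
= 93.9%

93.9%


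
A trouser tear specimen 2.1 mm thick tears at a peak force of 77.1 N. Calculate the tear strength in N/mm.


Tear strength = force / thickness
= 77.1 / 2.1
= 36.71 N/mm

36.71 N/mm


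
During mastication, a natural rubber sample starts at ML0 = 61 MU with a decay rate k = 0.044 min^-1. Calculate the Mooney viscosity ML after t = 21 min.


ML = ML0 * exp(-k * t)
ML = 61 * exp(-0.044 * 21)
ML = 61 * 0.3969
ML = 24.21 MU

24.21 MU


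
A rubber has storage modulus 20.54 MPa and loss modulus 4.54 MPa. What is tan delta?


tan delta = E'' / E'
= 4.54 / 20.54
= 0.221

tan delta = 0.221


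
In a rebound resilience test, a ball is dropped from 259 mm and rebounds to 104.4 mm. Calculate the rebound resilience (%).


Resilience = h_rebound / h_drop * 100
= 104.4 / 259 * 100
= 40.3%

40.3%


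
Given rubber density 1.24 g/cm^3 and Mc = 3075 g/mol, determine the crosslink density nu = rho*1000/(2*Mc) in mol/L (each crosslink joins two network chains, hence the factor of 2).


nu = rho * 1000 / (2 * Mc)
nu = 1.24 * 1000 / (2 * 3075)
nu = 1240.0 / 6150
nu = 0.2016 mol/L

0.2016 mol/L


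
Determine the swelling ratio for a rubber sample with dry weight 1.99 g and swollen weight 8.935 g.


Q = W_swollen / W_dry
Q = 8.935 / 1.99
Q = 4.49

Q = 4.49


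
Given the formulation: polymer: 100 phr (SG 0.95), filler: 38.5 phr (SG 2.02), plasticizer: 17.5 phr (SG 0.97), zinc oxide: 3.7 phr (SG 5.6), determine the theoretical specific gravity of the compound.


Sum of weights = 159.7
Volume contributions:
  polymer: 100/0.95 = 105.2632
  filler: 38.5/2.02 = 19.0594
  plasticizer: 17.5/0.97 = 18.0412
  zinc oxide: 3.7/5.6 = 0.6607
Sum of volumes = 143.0245
SG = 159.7 / 143.0245 = 1.117

SG = 1.117


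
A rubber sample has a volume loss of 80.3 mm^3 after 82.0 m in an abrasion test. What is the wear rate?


Rate = volume_loss / distance
= 80.3 / 82.0
= 0.979 mm^3/m

0.979 mm^3/m


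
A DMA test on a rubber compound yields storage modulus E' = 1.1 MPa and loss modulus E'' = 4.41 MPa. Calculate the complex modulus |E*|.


|E*| = sqrt(E'^2 + E''^2)
= sqrt(1.1^2 + 4.41^2)
= sqrt(1.2100 + 19.4481)
= 4.545 MPa

4.545 MPa


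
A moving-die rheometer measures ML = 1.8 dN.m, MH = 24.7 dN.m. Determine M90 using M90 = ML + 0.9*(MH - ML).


M90 = ML + 0.9 * (MH - ML)
M90 = 1.8 + 0.9 * (24.7 - 1.8)
M90 = 1.8 + 0.9 * 22.9
M90 = 22.41 dN.m

22.41 dN.m


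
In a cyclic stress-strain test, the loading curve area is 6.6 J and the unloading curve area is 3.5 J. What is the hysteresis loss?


Hysteresis loss = loading - unloading
= 6.6 - 3.5
= 3.1 J

3.1 J


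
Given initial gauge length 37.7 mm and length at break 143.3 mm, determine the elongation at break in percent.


Elongation = (Lf - L0) / L0 * 100
= (143.3 - 37.7) / 37.7 * 100
= 105.6 / 37.7 * 100
= 280.1%

280.1%


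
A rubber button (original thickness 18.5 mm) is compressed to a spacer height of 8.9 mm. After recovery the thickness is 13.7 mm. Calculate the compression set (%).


CS = (t0 - recovered) / (t0 - ts) * 100
= (18.5 - 13.7) / (18.5 - 8.9) * 100
= 4.8 / 9.6 * 100
= 50.0%

50.0%


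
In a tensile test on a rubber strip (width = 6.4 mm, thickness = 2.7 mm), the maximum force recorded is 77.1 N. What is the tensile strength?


Area = width * thickness = 6.4 * 2.7 = 17.28 mm^2
TS = force / area = 77.1 / 17.28 = 4.46 MPa

4.46 MPa


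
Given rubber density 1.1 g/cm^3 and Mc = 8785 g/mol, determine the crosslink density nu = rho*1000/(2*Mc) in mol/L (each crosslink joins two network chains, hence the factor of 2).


nu = rho * 1000 / (2 * Mc)
nu = 1.1 * 1000 / (2 * 8785)
nu = 1100.0 / 17570
nu = 0.0626 mol/L

0.0626 mol/L


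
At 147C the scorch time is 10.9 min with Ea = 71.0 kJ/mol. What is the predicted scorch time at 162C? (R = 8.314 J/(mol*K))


Convert temperatures: T1 = 147 + 273.15 = 420.15 K, T2 = 162 + 273.15 = 435.15 K
ts2_new = 10.9 * exp(71000 / 8.314 * (1/435.15 - 1/420.15))
1/T2 - 1/T1 = -8.2044e-05
ts2_new = 5.41 min

5.41 min


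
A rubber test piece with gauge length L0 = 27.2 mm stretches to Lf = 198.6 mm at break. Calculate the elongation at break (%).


Elongation = (Lf - L0) / L0 * 100
= (198.6 - 27.2) / 27.2 * 100
= 171.4 / 27.2 * 100
= 630.1%

630.1%


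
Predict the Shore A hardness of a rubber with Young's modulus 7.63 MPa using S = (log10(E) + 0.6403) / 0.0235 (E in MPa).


log10(E) = 0.0235*S - 0.6403  =>  S = (log10(E) + 0.6403) / 0.0235
log10(7.63) = 0.882525
S = (0.882525 + 0.6403) / 0.0235 = 1.522825 / 0.0235
S = 64.8

Shore A = 64.8


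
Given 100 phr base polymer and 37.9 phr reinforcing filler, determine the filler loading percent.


Filler % = filler / (rubber + filler) * 100
= 37.9 / (100 + 37.9) * 100
= 37.9 / 137.9 * 100
= 27.48%

27.48%


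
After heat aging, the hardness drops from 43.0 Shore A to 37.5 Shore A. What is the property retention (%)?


Retention = aged / original * 100
= 37.5 / 43.0 * 100
= 87.2%

87.2%


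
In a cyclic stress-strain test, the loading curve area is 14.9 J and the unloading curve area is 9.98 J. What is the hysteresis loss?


Hysteresis loss = loading - unloading
= 14.9 - 9.98
= 4.92 J

4.92 J


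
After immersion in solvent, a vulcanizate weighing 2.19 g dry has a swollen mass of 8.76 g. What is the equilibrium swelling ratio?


Q = W_swollen / W_dry
Q = 8.76 / 2.19
Q = 4.0

Q = 4.0


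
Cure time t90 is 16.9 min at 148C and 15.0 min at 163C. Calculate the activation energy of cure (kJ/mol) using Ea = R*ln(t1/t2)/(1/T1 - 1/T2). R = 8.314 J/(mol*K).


T1 = 421.15 K, T2 = 436.15 K
1/T1 - 1/T2 = 8.1662e-05
ln(t1/t2) = ln(16.9/15.0) = 0.1193
Ea = 8.314 * 0.1193 / 8.1662e-05 = 12142.2370 J/mol
Ea = 12.14 kJ/mol

12.14 kJ/mol


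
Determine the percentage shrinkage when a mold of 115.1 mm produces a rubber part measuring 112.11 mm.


Shrinkage = (mold - part) / mold * 100
= (115.1 - 112.11) / 115.1 * 100
= 2.99 / 115.1 * 100
= 2.6%

2.6%


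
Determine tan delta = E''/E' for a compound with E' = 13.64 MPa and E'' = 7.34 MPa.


tan delta = E'' / E'
= 7.34 / 13.64
= 0.5381

tan delta = 0.5381


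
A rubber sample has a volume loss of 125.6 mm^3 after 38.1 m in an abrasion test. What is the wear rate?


Rate = volume_loss / distance
= 125.6 / 38.1
= 3.297 mm^3/m

3.297 mm^3/m


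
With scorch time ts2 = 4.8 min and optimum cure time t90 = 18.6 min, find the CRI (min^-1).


CRI = 100 / (t90 - ts2)
= 100 / (18.6 - 4.8)
= 100 / 13.8
= 7.25 min^-1

7.25 min^-1


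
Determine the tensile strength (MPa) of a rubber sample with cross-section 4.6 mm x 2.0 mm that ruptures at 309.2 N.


Area = width * thickness = 4.6 * 2.0 = 9.2 mm^2
TS = force / area = 309.2 / 9.2 = 33.61 MPa

33.61 MPa


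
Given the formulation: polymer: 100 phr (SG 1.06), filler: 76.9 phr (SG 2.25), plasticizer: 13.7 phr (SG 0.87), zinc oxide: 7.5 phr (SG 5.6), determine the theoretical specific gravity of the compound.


Sum of weights = 198.1
Volume contributions:
  polymer: 100/1.06 = 94.3396
  filler: 76.9/2.25 = 34.1778
  plasticizer: 13.7/0.87 = 15.7471
  zinc oxide: 7.5/5.6 = 1.3393
Sum of volumes = 145.6038
SG = 198.1 / 145.6038 = 1.361

SG = 1.361


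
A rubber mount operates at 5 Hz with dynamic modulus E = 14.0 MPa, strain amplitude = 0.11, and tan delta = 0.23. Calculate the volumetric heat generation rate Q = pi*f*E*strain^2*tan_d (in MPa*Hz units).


Q = pi * f * E * strain^2 * tan_d
= pi * 5 * 14.0 * 0.11^2 * 0.23
= pi * 5 * 14.0 * 0.0121 * 0.23
= 0.6120

Q = 0.6120


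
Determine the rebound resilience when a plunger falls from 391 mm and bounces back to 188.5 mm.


Resilience = h_rebound / h_drop * 100
= 188.5 / 391 * 100
= 48.2%

48.2%


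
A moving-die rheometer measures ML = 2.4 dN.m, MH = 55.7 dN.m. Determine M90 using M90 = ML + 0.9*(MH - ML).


M90 = ML + 0.9 * (MH - ML)
M90 = 2.4 + 0.9 * (55.7 - 2.4)
M90 = 2.4 + 0.9 * 53.3
M90 = 50.37 dN.m

50.37 dN.m


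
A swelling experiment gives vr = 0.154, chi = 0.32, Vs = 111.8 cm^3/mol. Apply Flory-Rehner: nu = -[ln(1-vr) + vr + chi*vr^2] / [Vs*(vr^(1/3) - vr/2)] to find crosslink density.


ln(1 - vr) = ln(1 - 0.154) = -0.1672
Numerator = -((-0.1672) + 0.154 + 0.32 * 0.154^2) = 0.0056
Denominator = 111.8 * (0.154^(1/3) - 0.154/2) = 51.3174
nu = 0.0056 / 51.3174 = 1.1004e-04 mol/cm^3

1.1004e-04 mol/cm^3


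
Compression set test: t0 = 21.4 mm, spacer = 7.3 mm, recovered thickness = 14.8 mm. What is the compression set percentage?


CS = (t0 - recovered) / (t0 - ts) * 100
= (21.4 - 14.8) / (21.4 - 7.3) * 100
= 6.6 / 14.1 * 100
= 46.8%

46.8%


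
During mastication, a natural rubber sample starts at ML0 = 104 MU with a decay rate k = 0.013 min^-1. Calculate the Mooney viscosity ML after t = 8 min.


ML = ML0 * exp(-k * t)
ML = 104 * exp(-0.013 * 8)
ML = 104 * 0.9012
ML = 93.73 MU

93.73 MU


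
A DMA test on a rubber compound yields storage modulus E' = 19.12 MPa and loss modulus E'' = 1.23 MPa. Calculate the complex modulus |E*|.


|E*| = sqrt(E'^2 + E''^2)
= sqrt(19.12^2 + 1.23^2)
= sqrt(365.5744 + 1.5129)
= 19.16 MPa

19.16 MPa


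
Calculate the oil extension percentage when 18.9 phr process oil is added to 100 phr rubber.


Oil % = oil / (100 + oil) * 100
= 18.9 / (100 + 18.9) * 100
= 18.9 / 118.9 * 100
= 15.9%

15.9%


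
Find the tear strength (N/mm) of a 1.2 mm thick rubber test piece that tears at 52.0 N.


Tear strength = force / thickness
= 52.0 / 1.2
= 43.33 N/mm

43.33 N/mm


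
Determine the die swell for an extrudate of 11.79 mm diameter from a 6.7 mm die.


Die swell ratio = D_extrudate / D_die
= 11.79 / 6.7
= 1.76

Die swell = 1.76


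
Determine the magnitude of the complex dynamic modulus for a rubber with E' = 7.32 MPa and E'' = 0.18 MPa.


|E*| = sqrt(E'^2 + E''^2)
= sqrt(7.32^2 + 0.18^2)
= sqrt(53.5824 + 0.0324)
= 7.322 MPa

7.322 MPa


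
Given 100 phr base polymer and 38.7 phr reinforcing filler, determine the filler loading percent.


Filler % = filler / (rubber + filler) * 100
= 38.7 / (100 + 38.7) * 100
= 38.7 / 138.7 * 100
= 27.9%

27.9%


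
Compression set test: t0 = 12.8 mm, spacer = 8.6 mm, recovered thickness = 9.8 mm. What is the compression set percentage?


CS = (t0 - recovered) / (t0 - ts) * 100
= (12.8 - 9.8) / (12.8 - 8.6) * 100
= 3.0 / 4.2 * 100
= 71.4%

71.4%


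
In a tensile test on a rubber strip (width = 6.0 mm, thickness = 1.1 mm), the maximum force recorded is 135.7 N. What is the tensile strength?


Area = width * thickness = 6.0 * 1.1 = 6.6 mm^2
TS = force / area = 135.7 / 6.6 = 20.56 MPa

20.56 MPa


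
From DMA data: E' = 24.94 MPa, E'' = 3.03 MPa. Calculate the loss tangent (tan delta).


tan delta = E'' / E'
= 3.03 / 24.94
= 0.1215

tan delta = 0.1215


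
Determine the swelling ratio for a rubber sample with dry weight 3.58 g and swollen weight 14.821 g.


Q = W_swollen / W_dry
Q = 14.821 / 3.58
Q = 4.14

Q = 4.14


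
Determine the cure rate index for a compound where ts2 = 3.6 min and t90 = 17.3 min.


CRI = 100 / (t90 - ts2)
= 100 / (17.3 - 3.6)
= 100 / 13.7
= 7.3 min^-1

7.3 min^-1


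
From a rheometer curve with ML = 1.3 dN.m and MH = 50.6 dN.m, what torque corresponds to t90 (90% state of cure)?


M90 = ML + 0.9 * (MH - ML)
M90 = 1.3 + 0.9 * (50.6 - 1.3)
M90 = 1.3 + 0.9 * 49.3
M90 = 45.67 dN.m

45.67 dN.m


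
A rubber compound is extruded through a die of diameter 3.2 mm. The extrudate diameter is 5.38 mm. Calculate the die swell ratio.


Die swell ratio = D_extrudate / D_die
= 5.38 / 3.2
= 1.681

Die swell = 1.681


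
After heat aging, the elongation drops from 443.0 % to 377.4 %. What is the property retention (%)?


Retention = aged / original * 100
= 377.4 / 443.0 * 100
= 85.2%

85.2%


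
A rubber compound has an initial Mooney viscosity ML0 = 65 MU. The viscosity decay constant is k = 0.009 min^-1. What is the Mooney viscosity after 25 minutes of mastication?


ML = ML0 * exp(-k * t)
ML = 65 * exp(-0.009 * 25)
ML = 65 * 0.7985
ML = 51.9 MU

51.9 MU


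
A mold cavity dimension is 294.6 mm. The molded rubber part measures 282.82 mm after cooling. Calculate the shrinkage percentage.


Shrinkage = (mold - part) / mold * 100
= (294.6 - 282.82) / 294.6 * 100
= 11.78 / 294.6 * 100
= 4.0%

4.0%


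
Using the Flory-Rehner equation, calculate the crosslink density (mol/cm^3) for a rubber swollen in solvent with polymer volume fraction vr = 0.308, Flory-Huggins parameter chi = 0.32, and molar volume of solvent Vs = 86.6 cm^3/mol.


ln(1 - vr) = ln(1 - 0.308) = -0.3682
Numerator = -((-0.3682) + 0.308 + 0.32 * 0.308^2) = 0.0298
Denominator = 86.6 * (0.308^(1/3) - 0.308/2) = 45.1473
nu = 0.0298 / 45.1473 = 6.6035e-04 mol/cm^3

6.6035e-04 mol/cm^3


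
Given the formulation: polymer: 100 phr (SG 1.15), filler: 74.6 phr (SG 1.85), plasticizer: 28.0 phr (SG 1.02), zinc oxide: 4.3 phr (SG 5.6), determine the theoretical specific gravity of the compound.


Sum of weights = 206.9
Volume contributions:
  polymer: 100/1.15 = 86.9565
  filler: 74.6/1.85 = 40.3243
  plasticizer: 28.0/1.02 = 27.4510
  zinc oxide: 4.3/5.6 = 0.7679
Sum of volumes = 155.4997
SG = 206.9 / 155.4997 = 1.331

SG = 1.331


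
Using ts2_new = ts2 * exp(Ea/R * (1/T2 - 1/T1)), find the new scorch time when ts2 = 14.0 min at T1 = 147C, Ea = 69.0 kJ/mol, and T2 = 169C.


Convert temperatures: T1 = 147 + 273.15 = 420.15 K, T2 = 169 + 273.15 = 442.15 K
ts2_new = 14.0 * exp(69000 / 8.314 * (1/442.15 - 1/420.15))
1/T2 - 1/T1 = -1.1843e-04
ts2_new = 5.24 min

5.24 min


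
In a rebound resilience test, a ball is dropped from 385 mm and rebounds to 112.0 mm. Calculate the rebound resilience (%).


Resilience = h_rebound / h_drop * 100
= 112.0 / 385 * 100
= 29.1%

29.1%


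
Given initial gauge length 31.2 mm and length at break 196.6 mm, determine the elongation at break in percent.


Elongation = (Lf - L0) / L0 * 100
= (196.6 - 31.2) / 31.2 * 100
= 165.4 / 31.2 * 100
= 530.1%

530.1%


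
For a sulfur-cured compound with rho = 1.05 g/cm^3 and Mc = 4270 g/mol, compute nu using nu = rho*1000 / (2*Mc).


nu = rho * 1000 / (2 * Mc)
nu = 1.05 * 1000 / (2 * 4270)
nu = 1050.0 / 8540
nu = 0.1230 mol/L

0.1230 mol/L


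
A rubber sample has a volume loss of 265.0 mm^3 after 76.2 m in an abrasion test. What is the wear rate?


Rate = volume_loss / distance
= 265.0 / 76.2
= 3.478 mm^3/m

3.478 mm^3/m


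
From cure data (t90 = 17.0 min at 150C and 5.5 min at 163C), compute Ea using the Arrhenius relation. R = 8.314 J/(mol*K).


T1 = 423.15 K, T2 = 436.15 K
1/T1 - 1/T2 = 7.0439e-05
ln(t1/t2) = ln(17.0/5.5) = 1.1285
Ea = 8.314 * 1.1285 / 7.0439e-05 = 133194.1285 J/mol
Ea = 133.19 kJ/mol

133.19 kJ/mol


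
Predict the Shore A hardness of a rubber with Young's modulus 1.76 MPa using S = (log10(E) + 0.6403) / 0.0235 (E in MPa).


log10(E) = 0.0235*S - 0.6403  =>  S = (log10(E) + 0.6403) / 0.0235
log10(1.76) = 0.245513
S = (0.245513 + 0.6403) / 0.0235 = 0.885813 / 0.0235
S = 37.7

Shore A = 37.7


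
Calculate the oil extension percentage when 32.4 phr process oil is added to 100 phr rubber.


Oil % = oil / (100 + oil) * 100
= 32.4 / (100 + 32.4) * 100
= 32.4 / 132.4 * 100
= 24.47%

24.47%


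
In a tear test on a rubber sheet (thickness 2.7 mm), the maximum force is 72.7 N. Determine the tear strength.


Tear strength = force / thickness
= 72.7 / 2.7
= 26.93 N/mm

26.93 N/mm


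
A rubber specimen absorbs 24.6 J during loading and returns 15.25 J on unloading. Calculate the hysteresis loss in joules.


Hysteresis loss = loading - unloading
= 24.6 - 15.25
= 9.35 J

9.35 J


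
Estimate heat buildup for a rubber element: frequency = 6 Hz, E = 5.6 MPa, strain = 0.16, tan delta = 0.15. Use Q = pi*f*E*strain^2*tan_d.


Q = pi * f * E * strain^2 * tan_d
= pi * 6 * 5.6 * 0.16^2 * 0.15
= pi * 6 * 5.6 * 0.0256 * 0.15
= 0.4053

Q = 0.4053


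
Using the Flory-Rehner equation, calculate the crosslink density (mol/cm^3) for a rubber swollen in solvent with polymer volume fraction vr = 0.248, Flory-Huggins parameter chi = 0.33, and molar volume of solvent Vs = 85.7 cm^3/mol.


ln(1 - vr) = ln(1 - 0.248) = -0.2850
Numerator = -((-0.2850) + 0.248 + 0.33 * 0.248^2) = 0.0167
Denominator = 85.7 * (0.248^(1/3) - 0.248/2) = 43.2165
nu = 0.0167 / 43.2165 = 3.8695e-04 mol/cm^3

3.8695e-04 mol/cm^3


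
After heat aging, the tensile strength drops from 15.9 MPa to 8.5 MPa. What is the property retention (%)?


Retention = aged / original * 100
= 8.5 / 15.9 * 100
= 53.5%

53.5%


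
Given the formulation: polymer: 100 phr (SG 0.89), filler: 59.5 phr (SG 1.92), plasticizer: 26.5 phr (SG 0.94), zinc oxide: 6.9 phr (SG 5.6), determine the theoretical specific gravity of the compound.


Sum of weights = 192.9
Volume contributions:
  polymer: 100/0.89 = 112.3596
  filler: 59.5/1.92 = 30.9896
  plasticizer: 26.5/0.94 = 28.1915
  zinc oxide: 6.9/5.6 = 1.2321
Sum of volumes = 172.7728
SG = 192.9 / 172.7728 = 1.116

SG = 1.116


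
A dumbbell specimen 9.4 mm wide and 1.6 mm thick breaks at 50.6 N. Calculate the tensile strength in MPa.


Area = width * thickness = 9.4 * 1.6 = 15.04 mm^2
TS = force / area = 50.6 / 15.04 = 3.36 MPa

3.36 MPa


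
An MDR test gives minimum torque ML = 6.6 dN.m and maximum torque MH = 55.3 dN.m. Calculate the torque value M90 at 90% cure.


M90 = ML + 0.9 * (MH - ML)
M90 = 6.6 + 0.9 * (55.3 - 6.6)
M90 = 6.6 + 0.9 * 48.7
M90 = 50.43 dN.m

50.43 dN.m


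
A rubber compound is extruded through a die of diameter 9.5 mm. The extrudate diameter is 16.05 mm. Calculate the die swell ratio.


Die swell ratio = D_extrudate / D_die
= 16.05 / 9.5
= 1.689

Die swell = 1.689


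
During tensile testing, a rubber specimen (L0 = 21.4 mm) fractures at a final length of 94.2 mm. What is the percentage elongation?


Elongation = (Lf - L0) / L0 * 100
= (94.2 - 21.4) / 21.4 * 100
= 72.8 / 21.4 * 100
= 340.2%

340.2%


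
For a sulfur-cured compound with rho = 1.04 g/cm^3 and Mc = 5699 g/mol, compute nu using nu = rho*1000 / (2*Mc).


nu = rho * 1000 / (2 * Mc)
nu = 1.04 * 1000 / (2 * 5699)
nu = 1040.0 / 11398
nu = 0.0912 mol/L

0.0912 mol/L


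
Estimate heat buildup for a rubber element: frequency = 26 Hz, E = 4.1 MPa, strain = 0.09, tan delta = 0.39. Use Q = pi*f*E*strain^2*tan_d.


Q = pi * f * E * strain^2 * tan_d
= pi * 26 * 4.1 * 0.09^2 * 0.39
= pi * 26 * 4.1 * 0.0081 * 0.39
= 1.0579

Q = 1.0579


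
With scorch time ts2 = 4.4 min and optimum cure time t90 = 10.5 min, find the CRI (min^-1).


CRI = 100 / (t90 - ts2)
= 100 / (10.5 - 4.4)
= 100 / 6.1
= 16.39 min^-1

16.39 min^-1


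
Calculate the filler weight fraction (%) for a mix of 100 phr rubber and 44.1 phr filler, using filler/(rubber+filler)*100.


Filler % = filler / (rubber + filler) * 100
= 44.1 / (100 + 44.1) * 100
= 44.1 / 144.1 * 100
= 30.6%

30.6%


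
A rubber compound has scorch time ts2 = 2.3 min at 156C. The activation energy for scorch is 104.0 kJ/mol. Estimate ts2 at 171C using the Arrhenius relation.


Convert temperatures: T1 = 156 + 273.15 = 429.15 K, T2 = 171 + 273.15 = 444.15 K
ts2_new = 2.3 * exp(104000 / 8.314 * (1/444.15 - 1/429.15))
1/T2 - 1/T1 = -7.8696e-05
ts2_new = 0.86 min

0.86 min


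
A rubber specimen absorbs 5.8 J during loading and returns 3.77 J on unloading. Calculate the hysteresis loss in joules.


Hysteresis loss = loading - unloading
= 5.8 - 3.77
= 2.03 J

2.03 J


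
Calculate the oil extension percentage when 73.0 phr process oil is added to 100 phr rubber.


Oil % = oil / (100 + oil) * 100
= 73.0 / (100 + 73.0) * 100
= 73.0 / 173.0 * 100
= 42.2%

42.2%


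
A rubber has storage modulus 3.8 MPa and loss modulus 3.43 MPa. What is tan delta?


tan delta = E'' / E'
= 3.43 / 3.8
= 0.9026

tan delta = 0.9026


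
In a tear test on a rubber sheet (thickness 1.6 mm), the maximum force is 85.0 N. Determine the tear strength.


Tear strength = force / thickness
= 85.0 / 1.6
= 53.12 N/mm

53.12 N/mm


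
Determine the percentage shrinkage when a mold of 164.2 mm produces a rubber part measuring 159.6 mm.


Shrinkage = (mold - part) / mold * 100
= (164.2 - 159.6) / 164.2 * 100
= 4.6 / 164.2 * 100
= 2.8%

2.8%


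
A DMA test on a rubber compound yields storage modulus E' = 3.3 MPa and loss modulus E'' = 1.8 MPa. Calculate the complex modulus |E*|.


|E*| = sqrt(E'^2 + E''^2)
= sqrt(3.3^2 + 1.8^2)
= sqrt(10.8900 + 3.2400)
= 3.759 MPa

3.759 MPa


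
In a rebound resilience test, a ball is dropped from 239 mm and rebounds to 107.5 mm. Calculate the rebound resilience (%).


Resilience = h_rebound / h_drop * 100
= 107.5 / 239 * 100
= 45.0%

45.0%


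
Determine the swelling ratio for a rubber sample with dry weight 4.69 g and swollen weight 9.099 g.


Q = W_swollen / W_dry
Q = 9.099 / 4.69
Q = 1.94

Q = 1.94


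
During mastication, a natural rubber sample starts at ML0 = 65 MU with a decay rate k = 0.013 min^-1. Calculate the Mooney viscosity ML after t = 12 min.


ML = ML0 * exp(-k * t)
ML = 65 * exp(-0.013 * 12)
ML = 65 * 0.8556
ML = 55.61 MU

55.61 MU


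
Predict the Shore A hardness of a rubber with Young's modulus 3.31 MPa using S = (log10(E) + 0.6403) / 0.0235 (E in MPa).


log10(E) = 0.0235*S - 0.6403  =>  S = (log10(E) + 0.6403) / 0.0235
log10(3.31) = 0.519828
S = (0.519828 + 0.6403) / 0.0235 = 1.160128 / 0.0235
S = 49.4

Shore A = 49.4


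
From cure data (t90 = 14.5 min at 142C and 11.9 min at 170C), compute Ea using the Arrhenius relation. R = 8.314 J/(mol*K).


T1 = 415.15 K, T2 = 443.15 K
1/T1 - 1/T2 = 1.5220e-04
ln(t1/t2) = ln(14.5/11.9) = 0.1976
Ea = 8.314 * 0.1976 / 1.5220e-04 = 10794.8659 J/mol
Ea = 10.79 kJ/mol

10.79 kJ/mol


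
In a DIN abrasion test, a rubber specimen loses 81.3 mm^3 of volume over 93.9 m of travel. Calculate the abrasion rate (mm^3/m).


Rate = volume_loss / distance
= 81.3 / 93.9
= 0.866 mm^3/m

0.866 mm^3/m


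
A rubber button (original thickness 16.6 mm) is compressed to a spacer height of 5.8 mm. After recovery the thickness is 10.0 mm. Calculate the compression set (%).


CS = (t0 - recovered) / (t0 - ts) * 100
= (16.6 - 10.0) / (16.6 - 5.8) * 100
= 6.6 / 10.8 * 100
= 61.1%

61.1%


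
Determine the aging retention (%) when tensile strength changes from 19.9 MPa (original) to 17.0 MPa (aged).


Retention = aged / original * 100
= 17.0 / 19.9 * 100
= 85.4%

85.4%


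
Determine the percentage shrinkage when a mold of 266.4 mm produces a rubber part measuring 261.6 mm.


Shrinkage = (mold - part) / mold * 100
= (266.4 - 261.6) / 266.4 * 100
= 4.8 / 266.4 * 100
= 1.8%

1.8%


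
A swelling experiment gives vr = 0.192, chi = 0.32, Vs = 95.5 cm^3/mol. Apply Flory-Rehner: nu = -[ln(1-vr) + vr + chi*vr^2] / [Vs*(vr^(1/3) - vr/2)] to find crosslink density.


ln(1 - vr) = ln(1 - 0.192) = -0.2132
Numerator = -((-0.2132) + 0.192 + 0.32 * 0.192^2) = 0.0094
Denominator = 95.5 * (0.192^(1/3) - 0.192/2) = 45.9259
nu = 0.0094 / 45.9259 = 2.0461e-04 mol/cm^3

2.0461e-04 mol/cm^3


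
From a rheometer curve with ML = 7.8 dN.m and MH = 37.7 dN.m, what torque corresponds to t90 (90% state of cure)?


M90 = ML + 0.9 * (MH - ML)
M90 = 7.8 + 0.9 * (37.7 - 7.8)
M90 = 7.8 + 0.9 * 29.9
M90 = 34.71 dN.m

34.71 dN.m


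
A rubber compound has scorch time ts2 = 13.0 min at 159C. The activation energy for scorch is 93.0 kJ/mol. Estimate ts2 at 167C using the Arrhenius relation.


Convert temperatures: T1 = 159 + 273.15 = 432.15 K, T2 = 167 + 273.15 = 440.15 K
ts2_new = 13.0 * exp(93000 / 8.314 * (1/440.15 - 1/432.15))
1/T2 - 1/T1 = -4.2059e-05
ts2_new = 8.12 min

8.12 min


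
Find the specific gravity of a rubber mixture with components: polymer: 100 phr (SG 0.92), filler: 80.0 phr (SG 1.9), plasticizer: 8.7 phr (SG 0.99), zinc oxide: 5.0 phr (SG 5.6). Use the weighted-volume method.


Sum of weights = 193.7
Volume contributions:
  polymer: 100/0.92 = 108.6957
  filler: 80.0/1.9 = 42.1053
  plasticizer: 8.7/0.99 = 8.7879
  zinc oxide: 5.0/5.6 = 0.8929
Sum of volumes = 160.4817
SG = 193.7 / 160.4817 = 1.207

SG = 1.207
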